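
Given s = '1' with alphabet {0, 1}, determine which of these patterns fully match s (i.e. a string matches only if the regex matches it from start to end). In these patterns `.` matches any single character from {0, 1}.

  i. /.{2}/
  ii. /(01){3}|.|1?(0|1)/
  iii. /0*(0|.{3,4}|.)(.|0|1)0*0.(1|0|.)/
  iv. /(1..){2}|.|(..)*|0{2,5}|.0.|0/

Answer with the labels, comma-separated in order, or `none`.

ii, iv

i → no match
ii → match
iii → no match
iv → match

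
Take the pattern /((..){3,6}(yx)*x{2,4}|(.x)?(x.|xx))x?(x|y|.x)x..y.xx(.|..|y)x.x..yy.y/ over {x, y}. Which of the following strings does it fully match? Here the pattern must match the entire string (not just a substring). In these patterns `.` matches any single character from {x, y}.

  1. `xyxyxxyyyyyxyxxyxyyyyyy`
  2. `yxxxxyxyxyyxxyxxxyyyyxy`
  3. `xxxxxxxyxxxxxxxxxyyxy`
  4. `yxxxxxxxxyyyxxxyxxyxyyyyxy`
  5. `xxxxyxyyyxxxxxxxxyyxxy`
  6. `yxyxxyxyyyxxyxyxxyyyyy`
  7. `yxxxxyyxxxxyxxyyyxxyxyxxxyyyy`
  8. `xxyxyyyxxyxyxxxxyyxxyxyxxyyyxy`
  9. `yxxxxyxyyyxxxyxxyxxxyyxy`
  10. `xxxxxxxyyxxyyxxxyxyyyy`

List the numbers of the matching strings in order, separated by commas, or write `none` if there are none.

1 → no match
2 → match
3 → match
4 → no match
5 → no match
6 → no match
7 → match
8 → no match
9 → match
10 → match

2, 3, 7, 9, 10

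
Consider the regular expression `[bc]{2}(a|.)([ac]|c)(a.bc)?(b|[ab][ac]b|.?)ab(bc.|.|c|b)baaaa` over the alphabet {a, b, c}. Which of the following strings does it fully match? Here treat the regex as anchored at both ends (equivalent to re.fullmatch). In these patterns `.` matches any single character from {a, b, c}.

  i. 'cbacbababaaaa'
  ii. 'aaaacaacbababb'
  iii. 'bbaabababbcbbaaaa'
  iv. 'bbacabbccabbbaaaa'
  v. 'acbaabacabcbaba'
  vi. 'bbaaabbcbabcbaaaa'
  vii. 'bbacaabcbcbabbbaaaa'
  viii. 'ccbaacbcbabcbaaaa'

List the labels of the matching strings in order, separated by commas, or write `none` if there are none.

i, iii, iv, vi, vii, viii

i → match
ii → no match — must end with 'baaaa'
iii → match
iv → match
v → no match — must end with 'baaaa'
vi → match
vii → match
viii → match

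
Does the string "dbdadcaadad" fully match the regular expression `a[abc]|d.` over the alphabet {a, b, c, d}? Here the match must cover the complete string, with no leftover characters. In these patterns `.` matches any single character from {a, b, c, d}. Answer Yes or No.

No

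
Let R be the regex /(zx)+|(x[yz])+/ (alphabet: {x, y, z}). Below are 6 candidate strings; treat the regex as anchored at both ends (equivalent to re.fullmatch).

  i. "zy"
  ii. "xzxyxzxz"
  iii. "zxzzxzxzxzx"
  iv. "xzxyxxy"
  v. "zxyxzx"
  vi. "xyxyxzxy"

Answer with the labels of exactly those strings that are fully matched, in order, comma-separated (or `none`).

ii, vi

i → no match
ii → match
iii → no match
iv → no match
v → no match
vi → match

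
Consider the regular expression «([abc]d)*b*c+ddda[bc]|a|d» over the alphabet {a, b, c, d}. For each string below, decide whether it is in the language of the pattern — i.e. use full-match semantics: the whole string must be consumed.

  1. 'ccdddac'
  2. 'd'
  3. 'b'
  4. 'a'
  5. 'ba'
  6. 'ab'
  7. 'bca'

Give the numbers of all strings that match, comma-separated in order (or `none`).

1 → match
2 → match
3 → no match
4 → match
5 → no match
6 → no match
7 → no match

1, 2, 4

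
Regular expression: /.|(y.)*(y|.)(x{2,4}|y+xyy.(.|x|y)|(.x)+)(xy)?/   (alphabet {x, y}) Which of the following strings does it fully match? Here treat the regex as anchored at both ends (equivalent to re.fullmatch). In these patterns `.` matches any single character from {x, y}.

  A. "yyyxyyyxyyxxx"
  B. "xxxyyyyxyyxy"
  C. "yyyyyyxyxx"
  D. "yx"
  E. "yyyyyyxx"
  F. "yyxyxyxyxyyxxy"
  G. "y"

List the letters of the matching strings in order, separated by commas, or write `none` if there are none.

A, G

A → match
B. "xxxyyyyxyyxy" → no match
C. "yyyyyyxyxx" → no match
D. "yx" → no match
E. "yyyyyyxx" → no match
F → no match
G. "y" → match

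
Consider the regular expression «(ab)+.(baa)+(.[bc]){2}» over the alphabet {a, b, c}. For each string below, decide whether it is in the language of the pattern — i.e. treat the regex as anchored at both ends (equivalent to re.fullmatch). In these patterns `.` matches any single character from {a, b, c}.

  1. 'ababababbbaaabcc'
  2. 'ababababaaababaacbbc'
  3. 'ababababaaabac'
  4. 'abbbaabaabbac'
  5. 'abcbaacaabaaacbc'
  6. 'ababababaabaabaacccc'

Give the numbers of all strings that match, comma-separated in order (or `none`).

1 → match
2 → no match
3 → match
4 → match
5 → no match
6 → match

1, 3, 4, 6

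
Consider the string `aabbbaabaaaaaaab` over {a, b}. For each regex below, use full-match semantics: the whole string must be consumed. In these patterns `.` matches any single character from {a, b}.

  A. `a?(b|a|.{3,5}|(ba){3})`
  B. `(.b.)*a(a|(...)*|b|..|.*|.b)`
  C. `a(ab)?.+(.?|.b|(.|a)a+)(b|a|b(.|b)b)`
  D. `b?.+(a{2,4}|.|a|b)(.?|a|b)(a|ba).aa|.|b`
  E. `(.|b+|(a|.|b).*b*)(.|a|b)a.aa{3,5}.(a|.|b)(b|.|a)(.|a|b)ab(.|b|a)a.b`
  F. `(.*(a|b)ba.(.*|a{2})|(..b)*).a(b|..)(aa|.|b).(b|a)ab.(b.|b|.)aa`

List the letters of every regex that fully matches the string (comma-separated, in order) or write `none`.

B, C

A → no match
B → match
C → match
D → no match
E → no match
F → no match — must end with `aa`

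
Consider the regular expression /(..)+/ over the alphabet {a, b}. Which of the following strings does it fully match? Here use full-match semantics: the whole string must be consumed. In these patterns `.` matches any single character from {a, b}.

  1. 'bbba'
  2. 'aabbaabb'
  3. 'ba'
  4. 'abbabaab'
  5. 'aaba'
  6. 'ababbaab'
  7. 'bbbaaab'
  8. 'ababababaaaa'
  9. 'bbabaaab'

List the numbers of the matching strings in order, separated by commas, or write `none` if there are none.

1 → match
2 → match
3 → match
4 → match
5 → match
6 → match
7 → no match
8 → match
9 → match

1, 2, 3, 4, 5, 6, 8, 9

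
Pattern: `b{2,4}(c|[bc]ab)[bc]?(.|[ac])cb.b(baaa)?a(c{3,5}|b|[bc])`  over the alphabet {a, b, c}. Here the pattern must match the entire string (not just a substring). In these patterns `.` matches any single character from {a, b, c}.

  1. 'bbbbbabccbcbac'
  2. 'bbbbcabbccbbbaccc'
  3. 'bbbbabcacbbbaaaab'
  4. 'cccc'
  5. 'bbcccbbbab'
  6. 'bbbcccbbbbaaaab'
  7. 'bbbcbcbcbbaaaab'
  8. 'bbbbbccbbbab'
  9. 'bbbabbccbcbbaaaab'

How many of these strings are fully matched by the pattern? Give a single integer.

6

1 → match
2 → match
3 → no match
4 → no match — must start with 'b'
5 → match
6 → match
7 → match
8 → no match
9 → match
Total matched: 6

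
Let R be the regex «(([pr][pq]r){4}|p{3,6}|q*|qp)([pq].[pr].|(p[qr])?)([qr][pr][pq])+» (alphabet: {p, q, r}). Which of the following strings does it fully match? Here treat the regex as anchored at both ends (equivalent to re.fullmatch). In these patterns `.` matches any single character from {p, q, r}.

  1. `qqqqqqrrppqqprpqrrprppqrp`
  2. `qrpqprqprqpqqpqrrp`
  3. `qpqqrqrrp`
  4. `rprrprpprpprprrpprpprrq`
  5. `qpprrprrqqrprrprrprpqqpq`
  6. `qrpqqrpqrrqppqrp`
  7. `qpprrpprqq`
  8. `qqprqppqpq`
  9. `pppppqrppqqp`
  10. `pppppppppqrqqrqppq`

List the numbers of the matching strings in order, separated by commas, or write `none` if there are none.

1 → no match
2 → no match
3 → match
4 → match
5 → match
6 → no match
7 → no match
8 → match
9 → no match
10 → no match

3, 4, 5, 8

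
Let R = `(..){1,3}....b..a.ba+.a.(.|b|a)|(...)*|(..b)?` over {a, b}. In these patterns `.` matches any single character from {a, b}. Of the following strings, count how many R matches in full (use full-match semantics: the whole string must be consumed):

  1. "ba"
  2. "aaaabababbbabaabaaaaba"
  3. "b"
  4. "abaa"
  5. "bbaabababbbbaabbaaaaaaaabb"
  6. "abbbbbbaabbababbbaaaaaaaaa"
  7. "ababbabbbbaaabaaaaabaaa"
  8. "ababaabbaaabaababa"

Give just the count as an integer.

4

1 → no match
2 → match
3 → no match
4 → no match
5 → match
6 → no match
7 → match
8 → match
Total matched: 4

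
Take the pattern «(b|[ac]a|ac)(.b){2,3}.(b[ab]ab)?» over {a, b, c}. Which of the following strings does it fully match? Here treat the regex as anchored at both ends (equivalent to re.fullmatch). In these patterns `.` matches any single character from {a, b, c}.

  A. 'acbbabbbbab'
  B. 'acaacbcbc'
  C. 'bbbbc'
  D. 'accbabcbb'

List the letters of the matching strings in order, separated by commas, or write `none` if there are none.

A, D

A. 'acbbabbbbab' → match
B. 'acaacbcbc' → no match
C. 'bbbbc' → no match
D. 'accbabcbb' → match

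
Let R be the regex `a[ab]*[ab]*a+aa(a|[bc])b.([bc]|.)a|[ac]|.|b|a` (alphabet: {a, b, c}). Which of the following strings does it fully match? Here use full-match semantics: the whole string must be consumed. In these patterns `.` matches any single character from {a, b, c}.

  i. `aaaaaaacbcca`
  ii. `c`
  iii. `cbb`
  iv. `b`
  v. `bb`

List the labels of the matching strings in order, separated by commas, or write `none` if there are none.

i → match
ii → match
iii → no match
iv → match
v → no match

i, ii, iv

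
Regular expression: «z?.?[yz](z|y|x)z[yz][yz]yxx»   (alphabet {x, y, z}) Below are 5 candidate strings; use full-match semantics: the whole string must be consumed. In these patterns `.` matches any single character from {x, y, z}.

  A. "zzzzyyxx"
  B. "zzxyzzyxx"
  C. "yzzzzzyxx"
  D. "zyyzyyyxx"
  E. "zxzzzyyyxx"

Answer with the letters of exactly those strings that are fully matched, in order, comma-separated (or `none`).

A, C, D, E

A → match
B → no match
C → match
D → match
E → match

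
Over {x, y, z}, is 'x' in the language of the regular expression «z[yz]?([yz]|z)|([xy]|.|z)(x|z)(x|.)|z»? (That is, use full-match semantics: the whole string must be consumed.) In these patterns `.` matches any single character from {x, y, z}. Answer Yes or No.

No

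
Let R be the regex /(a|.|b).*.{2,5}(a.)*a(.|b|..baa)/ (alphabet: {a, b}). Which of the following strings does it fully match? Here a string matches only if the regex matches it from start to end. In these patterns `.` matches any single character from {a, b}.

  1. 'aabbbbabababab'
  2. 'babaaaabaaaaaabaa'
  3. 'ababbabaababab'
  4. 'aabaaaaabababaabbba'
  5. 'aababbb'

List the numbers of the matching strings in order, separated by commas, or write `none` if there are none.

1 → match
2 → match
3 → match
4 → no match
5 → no match

1, 2, 3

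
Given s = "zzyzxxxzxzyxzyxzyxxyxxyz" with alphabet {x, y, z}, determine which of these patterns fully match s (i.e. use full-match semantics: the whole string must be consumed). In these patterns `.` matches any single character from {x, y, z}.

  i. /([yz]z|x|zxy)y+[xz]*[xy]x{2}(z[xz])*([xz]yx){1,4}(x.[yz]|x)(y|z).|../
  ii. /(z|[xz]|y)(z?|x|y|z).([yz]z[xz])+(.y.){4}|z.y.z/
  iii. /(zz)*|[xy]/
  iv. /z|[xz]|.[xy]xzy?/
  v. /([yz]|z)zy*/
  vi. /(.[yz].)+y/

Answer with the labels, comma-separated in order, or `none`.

i

i → match
ii → no match
iii → no match
iv → no match
v → no match
vi → no match — must end with "y"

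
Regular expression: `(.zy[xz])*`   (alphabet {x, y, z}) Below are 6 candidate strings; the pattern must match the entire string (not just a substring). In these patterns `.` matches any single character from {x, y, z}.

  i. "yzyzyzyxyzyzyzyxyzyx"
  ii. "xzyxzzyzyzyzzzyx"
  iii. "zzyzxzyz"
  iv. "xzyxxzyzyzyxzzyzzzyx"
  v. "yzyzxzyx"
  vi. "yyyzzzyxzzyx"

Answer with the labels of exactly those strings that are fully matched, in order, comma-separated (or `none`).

i → match
ii → match
iii → match
iv → match
v → match
vi → no match

i, ii, iii, iv, v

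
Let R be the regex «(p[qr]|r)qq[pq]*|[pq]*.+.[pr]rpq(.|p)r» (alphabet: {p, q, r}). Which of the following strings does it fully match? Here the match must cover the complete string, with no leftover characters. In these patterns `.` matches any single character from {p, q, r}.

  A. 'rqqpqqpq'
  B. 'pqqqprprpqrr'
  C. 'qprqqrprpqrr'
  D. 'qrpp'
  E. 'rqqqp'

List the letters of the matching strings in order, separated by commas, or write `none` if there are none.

A → match
B → match
C → match
D → no match
E → match

A, B, C, E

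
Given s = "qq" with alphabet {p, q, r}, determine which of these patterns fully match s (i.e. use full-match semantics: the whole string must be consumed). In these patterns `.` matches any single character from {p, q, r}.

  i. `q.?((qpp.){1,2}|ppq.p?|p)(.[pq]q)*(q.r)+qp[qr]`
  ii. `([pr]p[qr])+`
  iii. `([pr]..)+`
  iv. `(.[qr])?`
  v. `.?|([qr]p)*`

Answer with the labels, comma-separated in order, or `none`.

i → no match
ii → no match
iii → no match
iv → match
v → no match

iv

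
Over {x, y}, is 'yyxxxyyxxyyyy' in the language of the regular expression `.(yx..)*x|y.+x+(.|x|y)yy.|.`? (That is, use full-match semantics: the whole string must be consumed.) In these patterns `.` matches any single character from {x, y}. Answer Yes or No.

Yes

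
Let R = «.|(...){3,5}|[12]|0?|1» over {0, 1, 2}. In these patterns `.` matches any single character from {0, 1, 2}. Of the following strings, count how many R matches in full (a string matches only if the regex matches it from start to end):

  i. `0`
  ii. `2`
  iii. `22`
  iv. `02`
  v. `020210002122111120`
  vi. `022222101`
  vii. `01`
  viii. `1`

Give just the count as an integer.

i → match
ii → match
iii → no match
iv → no match
v → no match
vi → match
vii → no match
viii → match
Total matched: 4

4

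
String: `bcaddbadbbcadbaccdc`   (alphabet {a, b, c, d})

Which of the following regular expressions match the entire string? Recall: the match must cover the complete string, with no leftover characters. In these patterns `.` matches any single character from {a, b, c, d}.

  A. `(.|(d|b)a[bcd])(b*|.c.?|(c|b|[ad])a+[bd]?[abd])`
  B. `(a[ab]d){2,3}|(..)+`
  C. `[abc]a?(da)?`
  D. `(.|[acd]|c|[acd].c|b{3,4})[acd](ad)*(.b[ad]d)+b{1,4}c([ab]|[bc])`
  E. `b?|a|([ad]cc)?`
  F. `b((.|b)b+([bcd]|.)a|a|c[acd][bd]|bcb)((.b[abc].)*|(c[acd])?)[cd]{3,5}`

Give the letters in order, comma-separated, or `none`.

F

A → no match
B → no match
C → no match
D → no match
E → no match
F → match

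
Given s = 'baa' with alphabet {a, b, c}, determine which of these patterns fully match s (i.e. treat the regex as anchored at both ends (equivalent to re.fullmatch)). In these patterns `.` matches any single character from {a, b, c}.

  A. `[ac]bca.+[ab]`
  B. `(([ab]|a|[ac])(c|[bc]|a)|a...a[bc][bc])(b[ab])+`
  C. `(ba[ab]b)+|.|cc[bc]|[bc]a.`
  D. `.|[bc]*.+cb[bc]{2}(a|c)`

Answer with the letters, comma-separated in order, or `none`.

A → no match
B → no match
C → match
D → no match

C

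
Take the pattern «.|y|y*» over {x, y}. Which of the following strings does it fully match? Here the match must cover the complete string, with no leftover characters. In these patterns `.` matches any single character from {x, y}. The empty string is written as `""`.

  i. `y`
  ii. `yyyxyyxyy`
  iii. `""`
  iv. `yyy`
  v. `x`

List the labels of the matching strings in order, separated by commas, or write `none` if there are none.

i, iii, iv, v

i → match
ii → no match
iii → match
iv → match
v → match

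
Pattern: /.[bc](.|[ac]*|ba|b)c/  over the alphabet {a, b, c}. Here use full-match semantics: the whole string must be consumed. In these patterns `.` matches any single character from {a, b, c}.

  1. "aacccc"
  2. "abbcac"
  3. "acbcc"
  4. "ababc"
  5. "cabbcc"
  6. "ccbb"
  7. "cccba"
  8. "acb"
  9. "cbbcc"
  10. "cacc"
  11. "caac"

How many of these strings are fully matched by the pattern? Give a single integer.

1 → no match
2 → no match
3 → no match
4 → no match
5 → no match
6 → no match — must end with "c"
7 → no match — must end with "c"
8 → no match — must end with "c"
9 → no match
10 → no match
11 → no match
Total matched: 0

0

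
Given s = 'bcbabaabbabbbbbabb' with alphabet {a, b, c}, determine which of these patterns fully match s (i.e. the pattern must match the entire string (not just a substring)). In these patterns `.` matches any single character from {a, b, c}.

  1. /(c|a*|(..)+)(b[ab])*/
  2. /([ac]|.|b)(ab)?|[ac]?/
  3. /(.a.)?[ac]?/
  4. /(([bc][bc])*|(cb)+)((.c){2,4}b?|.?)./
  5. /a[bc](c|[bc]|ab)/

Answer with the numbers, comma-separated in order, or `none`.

1

1 → match
2 → no match
3 → no match
4 → no match
5 → no match — must start with 'a'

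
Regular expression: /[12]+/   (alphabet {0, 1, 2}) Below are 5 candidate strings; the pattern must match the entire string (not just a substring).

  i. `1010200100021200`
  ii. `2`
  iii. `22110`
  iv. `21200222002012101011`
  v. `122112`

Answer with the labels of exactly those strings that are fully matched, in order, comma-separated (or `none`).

ii, v

i → no match
ii. `2` → match
iii. `22110` → no match
iv → no match
v. `122112` → match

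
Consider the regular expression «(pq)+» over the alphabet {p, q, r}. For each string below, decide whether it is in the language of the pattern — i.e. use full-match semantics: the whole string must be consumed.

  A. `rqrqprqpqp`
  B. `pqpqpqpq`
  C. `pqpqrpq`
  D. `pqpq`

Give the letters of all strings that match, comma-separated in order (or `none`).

A → no match — must start with `pq`
B → match
C → no match
D → match

B, D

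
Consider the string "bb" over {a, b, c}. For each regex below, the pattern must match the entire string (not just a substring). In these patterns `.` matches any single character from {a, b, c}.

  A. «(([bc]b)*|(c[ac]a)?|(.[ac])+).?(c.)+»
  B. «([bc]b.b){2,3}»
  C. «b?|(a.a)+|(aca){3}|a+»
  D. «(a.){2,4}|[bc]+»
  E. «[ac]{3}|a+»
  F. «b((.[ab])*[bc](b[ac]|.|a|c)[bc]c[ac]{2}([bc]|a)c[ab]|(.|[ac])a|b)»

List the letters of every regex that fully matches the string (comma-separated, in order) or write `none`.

A → no match
B → no match
C → no match
D → match
E → no match
F → match

D, F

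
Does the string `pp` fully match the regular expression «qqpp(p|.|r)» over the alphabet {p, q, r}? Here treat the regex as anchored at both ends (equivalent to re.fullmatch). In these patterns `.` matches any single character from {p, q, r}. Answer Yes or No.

Every match must start with `qqpp`, but `pp` does not.

No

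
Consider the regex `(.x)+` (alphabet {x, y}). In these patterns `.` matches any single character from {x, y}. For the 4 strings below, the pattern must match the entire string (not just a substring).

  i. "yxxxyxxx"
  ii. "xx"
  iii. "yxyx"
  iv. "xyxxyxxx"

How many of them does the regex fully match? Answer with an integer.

3

i → match
ii → match
iii → match
iv → no match
Total matched: 3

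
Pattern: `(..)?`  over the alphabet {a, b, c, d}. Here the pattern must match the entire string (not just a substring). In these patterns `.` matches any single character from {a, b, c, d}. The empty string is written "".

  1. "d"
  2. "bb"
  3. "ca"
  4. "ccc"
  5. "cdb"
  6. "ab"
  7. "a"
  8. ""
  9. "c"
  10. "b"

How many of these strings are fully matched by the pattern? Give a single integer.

1 → no match
2 → match
3 → match
4 → no match
5 → no match
6 → match
7 → no match
8 → match
9 → no match
10 → no match
Total matched: 4

4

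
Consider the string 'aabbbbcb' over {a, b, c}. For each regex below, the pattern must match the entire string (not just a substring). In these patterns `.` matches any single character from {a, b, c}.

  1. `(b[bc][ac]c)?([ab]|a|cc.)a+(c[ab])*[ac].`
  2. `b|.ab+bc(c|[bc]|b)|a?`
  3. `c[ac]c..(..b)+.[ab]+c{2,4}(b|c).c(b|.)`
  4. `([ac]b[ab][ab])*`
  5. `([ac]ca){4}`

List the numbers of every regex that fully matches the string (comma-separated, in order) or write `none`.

1 → no match
2 → match
3 → no match — must start with 'c'
4 → no match
5 → no match — must end with 'ca'

2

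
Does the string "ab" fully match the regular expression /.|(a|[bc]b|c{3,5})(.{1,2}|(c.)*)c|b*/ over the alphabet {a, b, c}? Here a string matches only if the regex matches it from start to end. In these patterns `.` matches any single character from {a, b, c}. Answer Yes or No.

No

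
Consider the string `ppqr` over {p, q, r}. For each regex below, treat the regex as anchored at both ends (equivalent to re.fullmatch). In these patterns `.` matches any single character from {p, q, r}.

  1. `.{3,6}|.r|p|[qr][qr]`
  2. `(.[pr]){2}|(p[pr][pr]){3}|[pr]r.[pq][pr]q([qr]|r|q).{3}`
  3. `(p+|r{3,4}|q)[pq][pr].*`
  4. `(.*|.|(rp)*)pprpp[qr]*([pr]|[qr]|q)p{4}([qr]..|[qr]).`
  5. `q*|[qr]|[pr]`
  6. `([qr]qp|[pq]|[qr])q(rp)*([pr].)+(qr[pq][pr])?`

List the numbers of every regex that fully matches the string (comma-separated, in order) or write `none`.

1 → match
2 → match
3 → match
4 → no match
5 → no match
6 → no match

1, 2, 3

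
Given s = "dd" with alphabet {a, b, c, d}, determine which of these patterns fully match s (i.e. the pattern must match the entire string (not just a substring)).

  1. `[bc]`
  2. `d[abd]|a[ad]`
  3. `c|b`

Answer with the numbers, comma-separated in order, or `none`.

2

1 → no match
2 → match
3 → no match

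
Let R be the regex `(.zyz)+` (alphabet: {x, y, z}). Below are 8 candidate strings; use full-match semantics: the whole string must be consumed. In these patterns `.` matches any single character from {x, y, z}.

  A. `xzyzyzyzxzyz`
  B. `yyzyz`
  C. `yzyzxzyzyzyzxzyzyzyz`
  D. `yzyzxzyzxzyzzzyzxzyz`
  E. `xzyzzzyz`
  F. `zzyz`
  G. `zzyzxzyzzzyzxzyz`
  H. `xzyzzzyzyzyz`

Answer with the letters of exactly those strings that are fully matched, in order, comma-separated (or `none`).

A, C, D, E, F, G, H

A → match
B → no match
C → match
D → match
E → match
F → match
G → match
H → match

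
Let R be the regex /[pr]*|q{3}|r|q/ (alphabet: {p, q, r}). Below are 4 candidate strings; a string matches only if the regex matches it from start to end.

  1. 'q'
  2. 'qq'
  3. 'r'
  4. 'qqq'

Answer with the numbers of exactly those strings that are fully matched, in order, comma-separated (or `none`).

1 → match
2 → no match
3 → match
4 → match

1, 3, 4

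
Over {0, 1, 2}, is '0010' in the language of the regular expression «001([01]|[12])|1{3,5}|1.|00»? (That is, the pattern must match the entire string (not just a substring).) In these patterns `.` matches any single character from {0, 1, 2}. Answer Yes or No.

Yes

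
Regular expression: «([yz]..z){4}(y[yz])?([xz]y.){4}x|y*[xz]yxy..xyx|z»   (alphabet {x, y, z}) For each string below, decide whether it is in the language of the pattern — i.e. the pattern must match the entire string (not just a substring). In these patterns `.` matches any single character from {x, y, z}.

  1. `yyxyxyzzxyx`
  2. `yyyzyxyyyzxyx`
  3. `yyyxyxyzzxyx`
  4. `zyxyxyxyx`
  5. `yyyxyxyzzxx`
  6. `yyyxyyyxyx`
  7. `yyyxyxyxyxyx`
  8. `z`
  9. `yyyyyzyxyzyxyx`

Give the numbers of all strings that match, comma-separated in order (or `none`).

1. `yyxyxyzzxyx` → match
2 → no match
3. `yyyxyxyzzxyx` → match
4. `zyxyxyxyx` → match
5. `yyyxyxyzzxx` → no match
6. `yyyxyyyxyx` → no match
7. `yyyxyxyxyxyx` → match
8. `z` → match
9 → match

1, 3, 4, 7, 8, 9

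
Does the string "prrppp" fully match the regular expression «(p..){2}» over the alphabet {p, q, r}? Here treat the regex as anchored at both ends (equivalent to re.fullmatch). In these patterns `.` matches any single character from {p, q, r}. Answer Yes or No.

Yes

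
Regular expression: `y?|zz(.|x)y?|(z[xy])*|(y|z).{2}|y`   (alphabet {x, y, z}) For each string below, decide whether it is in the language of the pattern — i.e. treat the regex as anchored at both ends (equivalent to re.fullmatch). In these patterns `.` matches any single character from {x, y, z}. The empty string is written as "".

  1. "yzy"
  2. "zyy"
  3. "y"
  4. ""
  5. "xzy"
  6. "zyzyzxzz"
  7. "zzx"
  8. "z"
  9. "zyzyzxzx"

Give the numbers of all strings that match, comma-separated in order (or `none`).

1. "yzy" → match
2. "zyy" → match
3. "y" → match
4. "" → match
5. "xzy" → no match
6. "zyzyzxzz" → no match
7. "zzx" → match
8. "z" → no match
9. "zyzyzxzx" → match

1, 2, 3, 4, 7, 9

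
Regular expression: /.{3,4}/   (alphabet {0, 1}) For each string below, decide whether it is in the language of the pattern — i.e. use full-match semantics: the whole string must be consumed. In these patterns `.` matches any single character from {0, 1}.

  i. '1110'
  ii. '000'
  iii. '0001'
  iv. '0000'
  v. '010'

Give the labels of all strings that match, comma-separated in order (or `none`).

i, ii, iii, iv, v

i → match
ii → match
iii → match
iv → match
v → match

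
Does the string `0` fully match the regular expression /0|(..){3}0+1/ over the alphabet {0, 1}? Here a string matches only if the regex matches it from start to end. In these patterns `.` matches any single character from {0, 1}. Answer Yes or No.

Yes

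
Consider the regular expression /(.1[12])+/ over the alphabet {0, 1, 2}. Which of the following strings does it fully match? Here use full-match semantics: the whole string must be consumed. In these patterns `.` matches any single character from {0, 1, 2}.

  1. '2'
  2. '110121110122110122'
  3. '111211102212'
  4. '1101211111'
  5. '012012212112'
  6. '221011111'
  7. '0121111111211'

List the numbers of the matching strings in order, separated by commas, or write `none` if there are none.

5

1 → no match
2 → no match
3 → no match
4 → no match
5 → match
6 → no match
7 → no match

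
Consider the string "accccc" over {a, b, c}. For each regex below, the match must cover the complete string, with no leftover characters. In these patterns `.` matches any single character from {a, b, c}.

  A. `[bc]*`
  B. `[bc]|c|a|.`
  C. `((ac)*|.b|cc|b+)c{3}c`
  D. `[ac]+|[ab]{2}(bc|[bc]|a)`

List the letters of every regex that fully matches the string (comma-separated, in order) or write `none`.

A → no match
B → no match
C → match
D → match

C, D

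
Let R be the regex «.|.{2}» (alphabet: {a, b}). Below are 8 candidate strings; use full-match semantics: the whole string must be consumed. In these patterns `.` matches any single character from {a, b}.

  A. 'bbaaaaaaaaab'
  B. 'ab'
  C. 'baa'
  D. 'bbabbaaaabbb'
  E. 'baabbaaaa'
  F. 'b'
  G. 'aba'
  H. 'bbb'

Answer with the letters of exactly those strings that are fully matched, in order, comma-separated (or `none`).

A → no match
B → match
C → no match
D → no match
E → no match
F → match
G → no match
H → no match

B, F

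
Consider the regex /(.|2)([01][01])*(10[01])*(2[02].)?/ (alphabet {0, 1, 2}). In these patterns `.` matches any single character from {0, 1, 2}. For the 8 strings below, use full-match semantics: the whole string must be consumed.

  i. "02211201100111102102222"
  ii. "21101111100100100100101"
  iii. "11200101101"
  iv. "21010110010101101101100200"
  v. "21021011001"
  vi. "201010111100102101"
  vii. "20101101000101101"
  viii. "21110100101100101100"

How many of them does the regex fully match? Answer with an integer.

i → no match
ii → match
iii → no match
iv → match
v → no match
vi → no match
vii → match
viii → match
Total matched: 4

4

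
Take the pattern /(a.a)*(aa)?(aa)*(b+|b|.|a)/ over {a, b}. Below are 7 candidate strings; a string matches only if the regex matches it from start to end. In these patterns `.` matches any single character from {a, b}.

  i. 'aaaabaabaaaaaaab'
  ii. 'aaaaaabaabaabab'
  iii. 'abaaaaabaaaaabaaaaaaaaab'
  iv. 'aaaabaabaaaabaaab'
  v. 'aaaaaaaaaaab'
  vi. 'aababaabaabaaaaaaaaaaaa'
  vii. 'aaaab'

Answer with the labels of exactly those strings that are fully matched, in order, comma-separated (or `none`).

i, iii, v, vii

i → match
ii → no match
iii → match
iv → no match
v. 'aaaaaaaaaaab' → match
vi → no match
vii. 'aaaab' → match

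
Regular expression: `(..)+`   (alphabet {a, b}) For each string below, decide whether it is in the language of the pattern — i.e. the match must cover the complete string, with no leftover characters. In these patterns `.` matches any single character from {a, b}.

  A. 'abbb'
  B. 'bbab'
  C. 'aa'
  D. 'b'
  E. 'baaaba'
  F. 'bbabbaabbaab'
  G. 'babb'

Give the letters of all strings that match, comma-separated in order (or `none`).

A. 'abbb' → match
B. 'bbab' → match
C. 'aa' → match
D. 'b' → no match
E. 'baaaba' → match
F. 'bbabbaabbaab' → match
G. 'babb' → match

A, B, C, E, F, G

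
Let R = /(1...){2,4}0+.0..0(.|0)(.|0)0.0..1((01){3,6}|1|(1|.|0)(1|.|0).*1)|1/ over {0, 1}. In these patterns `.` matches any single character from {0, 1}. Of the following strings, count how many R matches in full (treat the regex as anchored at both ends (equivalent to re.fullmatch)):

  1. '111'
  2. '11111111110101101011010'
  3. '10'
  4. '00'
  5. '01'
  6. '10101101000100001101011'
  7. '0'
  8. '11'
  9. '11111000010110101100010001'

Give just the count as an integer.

0

1 → no match
2 → no match
3 → no match
4 → no match — must start with '1'
5 → no match — must start with '1'
6 → no match
7 → no match — must start with '1'
8 → no match
9 → no match
Total matched: 0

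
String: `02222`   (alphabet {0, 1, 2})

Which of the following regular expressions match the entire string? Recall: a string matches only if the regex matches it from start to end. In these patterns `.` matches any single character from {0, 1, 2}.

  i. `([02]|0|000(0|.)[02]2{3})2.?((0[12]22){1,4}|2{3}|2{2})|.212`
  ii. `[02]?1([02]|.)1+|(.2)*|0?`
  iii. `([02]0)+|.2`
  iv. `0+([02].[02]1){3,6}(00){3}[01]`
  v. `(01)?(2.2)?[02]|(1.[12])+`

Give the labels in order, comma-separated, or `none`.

i

i → match
ii → no match
iii → no match
iv → no match
v → no match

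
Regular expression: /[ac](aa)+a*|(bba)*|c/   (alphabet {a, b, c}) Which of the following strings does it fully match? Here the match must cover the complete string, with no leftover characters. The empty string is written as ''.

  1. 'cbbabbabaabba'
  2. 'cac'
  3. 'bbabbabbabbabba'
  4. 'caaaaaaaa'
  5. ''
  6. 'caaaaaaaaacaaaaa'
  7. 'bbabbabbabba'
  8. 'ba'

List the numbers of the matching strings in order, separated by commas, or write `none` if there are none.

3, 4, 5, 7

1 → no match
2 → no match
3 → match
4 → match
5 → match
6 → no match
7 → match
8 → no match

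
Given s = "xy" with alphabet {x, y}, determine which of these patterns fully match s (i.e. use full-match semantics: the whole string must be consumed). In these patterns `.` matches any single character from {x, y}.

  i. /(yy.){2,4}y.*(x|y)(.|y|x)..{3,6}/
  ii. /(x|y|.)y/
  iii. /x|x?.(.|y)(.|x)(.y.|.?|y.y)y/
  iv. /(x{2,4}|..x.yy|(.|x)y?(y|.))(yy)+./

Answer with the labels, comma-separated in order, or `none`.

i → no match — must start with "yy"
ii → match
iii → no match
iv → no match

ii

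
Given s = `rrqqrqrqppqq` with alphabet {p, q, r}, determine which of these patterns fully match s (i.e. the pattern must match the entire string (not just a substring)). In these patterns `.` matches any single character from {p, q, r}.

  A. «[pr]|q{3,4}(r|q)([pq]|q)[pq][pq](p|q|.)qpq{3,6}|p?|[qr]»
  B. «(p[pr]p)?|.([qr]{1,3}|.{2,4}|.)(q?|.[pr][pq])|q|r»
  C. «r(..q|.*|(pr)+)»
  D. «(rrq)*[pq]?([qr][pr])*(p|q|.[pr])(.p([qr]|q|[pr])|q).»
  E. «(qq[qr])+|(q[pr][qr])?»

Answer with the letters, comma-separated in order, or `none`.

A → no match
B → no match
C → match
D → match
E → no match

C, D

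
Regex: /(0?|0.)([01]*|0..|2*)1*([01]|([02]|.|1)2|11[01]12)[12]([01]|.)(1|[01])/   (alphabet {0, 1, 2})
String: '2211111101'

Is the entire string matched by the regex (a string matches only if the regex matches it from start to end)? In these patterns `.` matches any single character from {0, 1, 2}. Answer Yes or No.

Yes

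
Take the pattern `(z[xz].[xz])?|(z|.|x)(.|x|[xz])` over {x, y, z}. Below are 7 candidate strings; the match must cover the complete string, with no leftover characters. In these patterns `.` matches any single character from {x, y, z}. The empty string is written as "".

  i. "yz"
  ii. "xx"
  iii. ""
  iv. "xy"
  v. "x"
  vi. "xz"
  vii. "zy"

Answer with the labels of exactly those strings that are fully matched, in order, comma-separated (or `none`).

i → match
ii → match
iii → match
iv → match
v → no match
vi → match
vii → match

i, ii, iii, iv, vi, vii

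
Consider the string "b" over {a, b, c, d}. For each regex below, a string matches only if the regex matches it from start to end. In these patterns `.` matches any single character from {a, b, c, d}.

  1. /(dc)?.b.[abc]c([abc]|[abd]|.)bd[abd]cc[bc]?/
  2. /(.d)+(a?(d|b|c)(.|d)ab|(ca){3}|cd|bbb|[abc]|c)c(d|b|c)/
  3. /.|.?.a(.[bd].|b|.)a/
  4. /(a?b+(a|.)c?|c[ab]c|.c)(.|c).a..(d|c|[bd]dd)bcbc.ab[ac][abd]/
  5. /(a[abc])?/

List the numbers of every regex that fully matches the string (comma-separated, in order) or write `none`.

1 → no match
2 → no match
3 → match
4 → no match
5 → no match

3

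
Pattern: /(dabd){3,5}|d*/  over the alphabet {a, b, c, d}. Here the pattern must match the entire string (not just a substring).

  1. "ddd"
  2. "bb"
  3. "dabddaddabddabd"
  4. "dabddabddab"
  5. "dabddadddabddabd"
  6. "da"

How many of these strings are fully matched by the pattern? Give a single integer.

1 → match
2 → no match
3 → no match
4 → no match
5 → no match
6 → no match
Total matched: 1

1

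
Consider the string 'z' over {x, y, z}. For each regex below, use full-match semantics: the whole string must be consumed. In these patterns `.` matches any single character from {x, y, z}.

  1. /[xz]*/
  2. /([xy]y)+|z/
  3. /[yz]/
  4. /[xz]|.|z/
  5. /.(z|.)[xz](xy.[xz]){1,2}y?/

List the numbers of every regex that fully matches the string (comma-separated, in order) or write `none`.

1 → match
2 → match
3 → match
4 → match
5 → no match

1, 2, 3, 4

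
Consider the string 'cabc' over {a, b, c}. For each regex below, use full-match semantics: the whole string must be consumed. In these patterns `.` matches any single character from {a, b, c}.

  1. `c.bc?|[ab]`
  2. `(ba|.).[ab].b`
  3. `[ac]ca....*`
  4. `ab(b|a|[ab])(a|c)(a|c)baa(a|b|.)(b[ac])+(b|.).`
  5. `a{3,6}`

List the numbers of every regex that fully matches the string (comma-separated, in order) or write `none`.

1 → match
2 → no match — must end with 'b'
3 → no match
4 → no match — must start with 'ab'
5 → no match — must start with 'a'

1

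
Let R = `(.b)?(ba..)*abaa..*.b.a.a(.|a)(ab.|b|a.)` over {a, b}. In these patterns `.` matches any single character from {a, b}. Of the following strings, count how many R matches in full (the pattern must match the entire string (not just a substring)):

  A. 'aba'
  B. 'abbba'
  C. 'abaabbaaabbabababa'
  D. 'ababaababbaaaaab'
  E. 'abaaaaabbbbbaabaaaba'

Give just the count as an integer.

A → no match
B → no match
C → match
D → match
E → match
Total matched: 3

3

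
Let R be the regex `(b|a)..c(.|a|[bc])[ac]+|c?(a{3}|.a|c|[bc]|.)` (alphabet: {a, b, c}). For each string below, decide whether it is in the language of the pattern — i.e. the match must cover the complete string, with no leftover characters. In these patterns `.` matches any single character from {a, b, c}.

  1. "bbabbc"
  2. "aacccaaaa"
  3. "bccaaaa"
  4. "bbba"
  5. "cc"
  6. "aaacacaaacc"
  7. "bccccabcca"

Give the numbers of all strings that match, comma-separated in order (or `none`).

1 → no match
2 → match
3 → no match
4 → no match
5 → match
6 → match
7 → no match

2, 5, 6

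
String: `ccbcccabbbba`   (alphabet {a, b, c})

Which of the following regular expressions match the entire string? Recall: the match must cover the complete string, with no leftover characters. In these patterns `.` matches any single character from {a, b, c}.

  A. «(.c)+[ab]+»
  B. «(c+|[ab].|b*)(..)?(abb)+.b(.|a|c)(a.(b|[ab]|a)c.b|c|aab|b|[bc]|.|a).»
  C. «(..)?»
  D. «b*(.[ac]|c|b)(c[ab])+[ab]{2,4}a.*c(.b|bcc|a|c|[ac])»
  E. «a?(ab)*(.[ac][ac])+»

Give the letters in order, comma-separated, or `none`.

A → match
B → no match
C → no match
D → no match
E → no match

A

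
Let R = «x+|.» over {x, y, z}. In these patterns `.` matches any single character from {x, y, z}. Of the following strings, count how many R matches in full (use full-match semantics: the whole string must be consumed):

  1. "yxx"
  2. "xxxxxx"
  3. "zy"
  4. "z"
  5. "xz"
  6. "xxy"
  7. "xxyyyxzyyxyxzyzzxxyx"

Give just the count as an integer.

2

1 → no match
2 → match
3 → no match
4 → match
5 → no match
6 → no match
7 → no match
Total matched: 2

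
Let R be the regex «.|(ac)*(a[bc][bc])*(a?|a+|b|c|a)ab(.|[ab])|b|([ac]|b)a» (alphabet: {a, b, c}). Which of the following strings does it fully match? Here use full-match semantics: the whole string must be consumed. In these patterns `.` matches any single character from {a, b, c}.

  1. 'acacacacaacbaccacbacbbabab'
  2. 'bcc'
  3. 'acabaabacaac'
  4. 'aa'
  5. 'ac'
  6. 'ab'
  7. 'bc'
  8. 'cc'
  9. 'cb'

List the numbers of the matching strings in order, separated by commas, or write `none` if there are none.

1 → no match
2 → no match
3 → no match
4 → match
5 → no match
6 → no match
7 → no match
8 → no match
9 → no match

4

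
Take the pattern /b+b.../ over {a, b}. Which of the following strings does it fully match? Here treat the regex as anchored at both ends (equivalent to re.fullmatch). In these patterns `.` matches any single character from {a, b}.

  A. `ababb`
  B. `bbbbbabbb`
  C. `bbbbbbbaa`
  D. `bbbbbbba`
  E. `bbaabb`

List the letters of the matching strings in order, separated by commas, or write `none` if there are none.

A → no match — must start with `b`
B → no match
C → match
D → match
E → no match

C, D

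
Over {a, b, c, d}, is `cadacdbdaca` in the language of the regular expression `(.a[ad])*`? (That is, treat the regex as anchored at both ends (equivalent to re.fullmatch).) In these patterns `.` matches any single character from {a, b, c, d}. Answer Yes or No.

No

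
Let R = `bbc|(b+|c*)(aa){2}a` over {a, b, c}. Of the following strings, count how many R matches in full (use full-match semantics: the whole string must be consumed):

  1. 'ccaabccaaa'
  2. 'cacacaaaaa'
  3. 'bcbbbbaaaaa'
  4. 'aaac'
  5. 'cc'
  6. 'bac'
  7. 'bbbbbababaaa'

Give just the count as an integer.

0

1 → no match
2 → no match
3 → no match
4 → no match
5 → no match
6 → no match
7 → no match
Total matched: 0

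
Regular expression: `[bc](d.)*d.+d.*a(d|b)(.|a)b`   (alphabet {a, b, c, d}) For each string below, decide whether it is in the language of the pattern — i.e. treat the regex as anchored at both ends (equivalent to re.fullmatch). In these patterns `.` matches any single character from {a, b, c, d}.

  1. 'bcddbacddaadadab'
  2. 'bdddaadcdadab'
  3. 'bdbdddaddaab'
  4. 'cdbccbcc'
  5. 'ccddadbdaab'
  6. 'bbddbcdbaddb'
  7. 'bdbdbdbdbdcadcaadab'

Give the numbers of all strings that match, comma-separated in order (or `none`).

2, 7

1 → no match
2 → match
3 → no match
4 → no match — must end with 'b'
5 → no match
6 → no match
7 → match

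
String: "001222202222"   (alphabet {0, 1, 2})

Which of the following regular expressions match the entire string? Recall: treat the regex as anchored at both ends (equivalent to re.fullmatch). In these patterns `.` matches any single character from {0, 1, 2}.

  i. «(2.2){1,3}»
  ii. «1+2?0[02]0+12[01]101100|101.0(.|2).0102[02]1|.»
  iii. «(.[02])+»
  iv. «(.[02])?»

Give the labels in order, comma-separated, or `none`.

i → no match — must start with "2"
ii → no match
iii → match
iv → no match

iii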